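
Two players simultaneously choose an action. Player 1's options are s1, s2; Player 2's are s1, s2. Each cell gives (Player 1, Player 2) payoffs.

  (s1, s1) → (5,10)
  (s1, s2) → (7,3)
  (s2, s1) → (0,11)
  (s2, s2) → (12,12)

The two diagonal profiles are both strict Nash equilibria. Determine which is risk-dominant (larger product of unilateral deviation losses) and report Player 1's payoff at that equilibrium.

5

At both s1: Player 1 loses 5 − 0 = 5 by deviating; Player 2 loses 10 − 3 = 7. Product = 5·7 = 35.
At both s2: Player 1 loses 12 − 7 = 5 by deviating; Player 2 loses 12 − 11 = 1. Product = 5·1 = 5.
35 > 5, so both s1 is risk-dominant. Player 1's payoff there is 5.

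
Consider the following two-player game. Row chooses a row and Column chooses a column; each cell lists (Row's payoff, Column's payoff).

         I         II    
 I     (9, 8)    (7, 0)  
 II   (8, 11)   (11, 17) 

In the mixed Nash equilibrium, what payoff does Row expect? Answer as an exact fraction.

43/5

Column mixes with probability q on I, chosen so Row is indifferent: 9q + 7(1−q) = 8q + 11(1−q) gives q = 4/5.
Row's expected payoff (from either row, since indifferent) is 9·4/5 + 7·1/5 = 43/5.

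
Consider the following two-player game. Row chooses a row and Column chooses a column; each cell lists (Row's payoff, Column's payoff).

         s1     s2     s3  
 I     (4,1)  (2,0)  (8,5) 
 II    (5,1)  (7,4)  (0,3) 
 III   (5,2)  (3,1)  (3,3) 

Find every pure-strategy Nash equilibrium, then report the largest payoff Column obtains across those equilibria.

5

(I, s3) is a pure NE (Row: 8 ≥ 3; Column: 5 ≥ 1). Column gets 5.
(II, s2) is a pure NE (Row: 7 ≥ 3; Column: 4 ≥ 3). Column gets 4.
Every other cell has a profitable deviation for at least one player. Highest of {5, 4} is 5.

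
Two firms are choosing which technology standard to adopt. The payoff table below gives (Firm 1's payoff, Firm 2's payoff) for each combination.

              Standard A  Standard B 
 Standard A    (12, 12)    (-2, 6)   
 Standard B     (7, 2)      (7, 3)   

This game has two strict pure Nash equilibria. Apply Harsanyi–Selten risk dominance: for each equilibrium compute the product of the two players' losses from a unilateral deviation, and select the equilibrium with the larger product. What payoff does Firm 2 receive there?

12

At both Standard A: Firm 1 loses 12 − 7 = 5 by deviating; Firm 2 loses 12 − 6 = 6. Product = 5·6 = 30.
At both Standard B: Firm 1 loses 7 − (-2) = 9 by deviating; Firm 2 loses 3 − 2 = 1. Product = 9·1 = 9.
30 > 9, so both Standard A is risk-dominant. Firm 2's payoff there is 12.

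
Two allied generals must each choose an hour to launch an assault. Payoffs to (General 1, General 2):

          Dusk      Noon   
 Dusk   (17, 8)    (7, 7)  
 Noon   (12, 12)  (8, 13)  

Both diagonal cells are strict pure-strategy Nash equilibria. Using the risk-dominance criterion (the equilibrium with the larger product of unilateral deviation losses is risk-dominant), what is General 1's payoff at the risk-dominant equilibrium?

17

At both Dusk: General 1 loses 17 − 12 = 5 by deviating; General 2 loses 8 − 7 = 1. Product = 5·1 = 5.
At both Noon: General 1 loses 8 − 7 = 1 by deviating; General 2 loses 13 − 12 = 1. Product = 1·1 = 1.
5 > 1, so both Dusk is risk-dominant. General 1's payoff there is 17.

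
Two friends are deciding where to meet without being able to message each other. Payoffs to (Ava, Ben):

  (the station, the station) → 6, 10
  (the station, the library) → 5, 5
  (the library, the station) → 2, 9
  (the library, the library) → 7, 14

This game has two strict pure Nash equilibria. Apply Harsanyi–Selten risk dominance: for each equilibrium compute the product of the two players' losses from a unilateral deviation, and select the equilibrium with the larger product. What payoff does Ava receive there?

6

At both the station: Ava loses 6 − 2 = 4 by deviating; Ben loses 10 − 5 = 5. Product = 4·5 = 20.
At both the library: Ava loses 7 − 5 = 2 by deviating; Ben loses 14 − 9 = 5. Product = 2·5 = 10.
20 > 10, so both the station is risk-dominant. Ava's payoff there is 6.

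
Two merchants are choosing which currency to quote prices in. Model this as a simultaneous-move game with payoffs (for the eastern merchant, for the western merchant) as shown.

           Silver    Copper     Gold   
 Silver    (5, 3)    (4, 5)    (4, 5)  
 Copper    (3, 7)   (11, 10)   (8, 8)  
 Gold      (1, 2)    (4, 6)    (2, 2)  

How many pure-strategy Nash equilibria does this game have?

Both Copper: the eastern merchant gets 11 (best alternative 4); the western merchant gets 10 (best alternative 8). Neither deviates — NE.
Both Silver is not a NE: the western merchant would switch to Copper (5 > 3).
No other cell survives both best-response checks, so there is 1 pure NE.

1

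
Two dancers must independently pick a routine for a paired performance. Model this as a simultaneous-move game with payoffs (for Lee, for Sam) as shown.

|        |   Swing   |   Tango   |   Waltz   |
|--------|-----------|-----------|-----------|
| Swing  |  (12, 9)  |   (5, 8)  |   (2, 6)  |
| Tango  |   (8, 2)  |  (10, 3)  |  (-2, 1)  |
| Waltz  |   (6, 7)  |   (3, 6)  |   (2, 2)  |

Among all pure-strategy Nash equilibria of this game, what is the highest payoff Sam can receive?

Both Swing is a pure NE (Lee: 12 ≥ 8; Sam: 9 ≥ 8). Sam gets 9.
Both Tango is a pure NE (Lee: 10 ≥ 5; Sam: 3 ≥ 2). Sam gets 3.
Every other cell has a profitable deviation for at least one player. Highest of {9, 3} is 9.

9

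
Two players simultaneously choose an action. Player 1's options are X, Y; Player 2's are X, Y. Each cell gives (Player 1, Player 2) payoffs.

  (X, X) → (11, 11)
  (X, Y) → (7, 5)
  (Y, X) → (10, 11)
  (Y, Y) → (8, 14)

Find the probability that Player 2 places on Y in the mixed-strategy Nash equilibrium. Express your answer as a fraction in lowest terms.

Player 2's mix q on X must make Player 1 indifferent between X and Y.
Player 1's payoff from X: 11q + 7(1−q). From Y: 10q + 8(1−q).
Set equal: 1q = 1(1−q) → q = 1/2.
Probability on Y is 1 − 1/2 = 1/2.

1/2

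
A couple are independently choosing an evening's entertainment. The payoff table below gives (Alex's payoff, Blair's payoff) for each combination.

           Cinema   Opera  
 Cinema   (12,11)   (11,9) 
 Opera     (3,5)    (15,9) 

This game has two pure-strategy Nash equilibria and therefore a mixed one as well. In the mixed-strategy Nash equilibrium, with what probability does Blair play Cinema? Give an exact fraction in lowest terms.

4/13

Blair's mix q on Cinema must make Alex indifferent between Cinema and Opera.
Alex's payoff from Cinema: 12q + 11(1−q). From Opera: 3q + 15(1−q).
Set equal: 9q = 4(1−q) → q = 4/13.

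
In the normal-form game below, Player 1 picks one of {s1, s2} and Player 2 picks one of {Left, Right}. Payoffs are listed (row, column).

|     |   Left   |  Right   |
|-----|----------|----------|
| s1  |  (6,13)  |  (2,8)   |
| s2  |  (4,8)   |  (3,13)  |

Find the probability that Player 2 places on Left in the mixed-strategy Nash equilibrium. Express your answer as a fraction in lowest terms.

Player 2's mix q on Left must make Player 1 indifferent between s1 and s2.
Player 1's payoff from s1: 6q + 2(1−q). From s2: 4q + 3(1−q).
Set equal: 2q = 1(1−q) → q = 1/3.

1/3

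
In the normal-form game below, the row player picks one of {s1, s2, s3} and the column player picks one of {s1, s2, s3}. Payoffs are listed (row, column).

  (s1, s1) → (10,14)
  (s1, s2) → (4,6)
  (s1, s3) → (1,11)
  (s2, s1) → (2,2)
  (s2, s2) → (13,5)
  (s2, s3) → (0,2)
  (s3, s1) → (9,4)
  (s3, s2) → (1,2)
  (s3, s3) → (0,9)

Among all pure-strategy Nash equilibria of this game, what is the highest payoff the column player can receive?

Both s1 is a pure NE (the row player: 10 ≥ 9; the column player: 14 ≥ 11). The column player gets 14.
Both s2 is a pure NE (the row player: 13 ≥ 4; the column player: 5 ≥ 2). The column player gets 5.
Every other cell has a profitable deviation for at least one player. Highest of {14, 5} is 14.

14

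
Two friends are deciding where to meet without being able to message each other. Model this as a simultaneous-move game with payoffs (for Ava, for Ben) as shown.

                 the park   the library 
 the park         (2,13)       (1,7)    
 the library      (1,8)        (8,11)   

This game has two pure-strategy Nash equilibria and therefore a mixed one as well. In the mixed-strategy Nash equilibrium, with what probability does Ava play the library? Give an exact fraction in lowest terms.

Ava's mix p on the park must make Ben indifferent between the park and the library.
Ben's payoff from the park: 13p + 8(1−p). From the library: 7p + 11(1−p).
Set equal: 6p = 3(1−p) → p = 3/9 = 1/3.
Probability on the library is 1 − 1/3 = 2/3.

2/3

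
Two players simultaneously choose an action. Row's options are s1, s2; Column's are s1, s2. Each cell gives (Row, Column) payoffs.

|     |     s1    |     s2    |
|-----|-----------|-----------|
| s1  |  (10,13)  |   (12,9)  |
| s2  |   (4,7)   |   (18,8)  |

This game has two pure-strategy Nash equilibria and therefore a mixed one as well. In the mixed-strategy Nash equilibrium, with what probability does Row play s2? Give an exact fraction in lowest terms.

4/5

Row's mix p on s1 must make Column indifferent between s1 and s2.
Column's payoff from s1: 13p + 7(1−p). From s2: 9p + 8(1−p).
Set equal: 4p = 1(1−p) → p = 1/5.
Probability on s2 is 1 − 1/5 = 4/5.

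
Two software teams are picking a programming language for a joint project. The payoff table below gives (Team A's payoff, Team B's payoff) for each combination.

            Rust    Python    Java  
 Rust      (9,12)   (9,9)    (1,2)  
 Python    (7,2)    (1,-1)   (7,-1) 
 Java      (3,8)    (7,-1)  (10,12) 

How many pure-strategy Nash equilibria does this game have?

2

Both Rust: Team A gets 9 (best alternative 7); Team B gets 12 (best alternative 9). Neither deviates — NE.
Both Java: Team A gets 10 (best alternative 7); Team B gets 12 (best alternative 8). Neither deviates — NE.
Both Python is not a NE: Team A would switch to Rust (9 > 1).
No other cell survives both best-response checks, so there are 2 pure NE.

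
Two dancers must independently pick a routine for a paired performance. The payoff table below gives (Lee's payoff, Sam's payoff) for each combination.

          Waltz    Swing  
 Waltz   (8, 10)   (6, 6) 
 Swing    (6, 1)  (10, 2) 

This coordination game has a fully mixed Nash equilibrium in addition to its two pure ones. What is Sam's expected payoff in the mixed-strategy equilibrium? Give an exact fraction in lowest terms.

Lee mixes with probability p on Waltz, chosen so Sam is indifferent: 10p + 1(1−p) = 6p + 2(1−p) gives p = 1/5.
Sam's expected payoff is 10·1/5 + 1·4/5 = 14/5.

14/5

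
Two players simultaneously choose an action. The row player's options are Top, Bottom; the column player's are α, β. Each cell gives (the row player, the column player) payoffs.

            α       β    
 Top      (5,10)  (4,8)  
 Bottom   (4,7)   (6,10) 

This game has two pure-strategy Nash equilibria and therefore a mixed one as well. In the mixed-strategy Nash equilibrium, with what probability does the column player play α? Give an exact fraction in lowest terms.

The column player's mix q on α must make the row player indifferent between Top and Bottom.
The row player's payoff from Top: 5q + 4(1−q). From Bottom: 4q + 6(1−q).
Set equal: 1q = 2(1−q) → q = 2/3.

2/3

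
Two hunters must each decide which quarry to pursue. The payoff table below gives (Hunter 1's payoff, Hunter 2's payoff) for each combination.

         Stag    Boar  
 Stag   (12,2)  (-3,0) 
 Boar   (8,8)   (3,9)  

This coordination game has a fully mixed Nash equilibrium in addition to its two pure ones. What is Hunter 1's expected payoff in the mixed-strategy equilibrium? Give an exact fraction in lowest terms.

6

Hunter 2 mixes with probability q on Stag, chosen so Hunter 1 is indifferent: 12q + (-3)(1−q) = 8q + 3(1−q) gives q = 3/5.
Hunter 1's expected payoff (from either row, since indifferent) is 12·3/5 + (-3)·2/5 = 6.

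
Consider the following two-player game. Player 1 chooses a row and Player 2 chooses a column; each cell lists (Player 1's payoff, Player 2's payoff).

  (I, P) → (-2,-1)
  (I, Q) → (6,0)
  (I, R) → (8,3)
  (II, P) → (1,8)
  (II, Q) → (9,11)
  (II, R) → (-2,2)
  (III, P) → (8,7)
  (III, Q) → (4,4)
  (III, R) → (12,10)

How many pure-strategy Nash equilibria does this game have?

2

(II, Q): Player 1 gets 9 (best alternative 6); Player 2 gets 11 (best alternative 8). Neither deviates — NE.
(III, R): Player 1 gets 12 (best alternative 8); Player 2 gets 10 (best alternative 7). Neither deviates — NE.
(I, P) is not a NE: Player 1 would switch to III (8 > -2).
No other cell survives both best-response checks, so there are 2 pure NE.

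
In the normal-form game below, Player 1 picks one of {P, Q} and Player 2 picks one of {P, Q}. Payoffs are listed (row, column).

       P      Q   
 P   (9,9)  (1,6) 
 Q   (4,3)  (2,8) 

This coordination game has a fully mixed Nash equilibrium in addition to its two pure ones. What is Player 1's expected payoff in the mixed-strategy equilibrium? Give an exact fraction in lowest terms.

7/3

Player 2 mixes with probability q on P, chosen so Player 1 is indifferent: 9q + 1(1−q) = 4q + 2(1−q) gives q = 1/6.
Player 1's expected payoff (from either row, since indifferent) is 9·1/6 + 1·5/6 = 7/3.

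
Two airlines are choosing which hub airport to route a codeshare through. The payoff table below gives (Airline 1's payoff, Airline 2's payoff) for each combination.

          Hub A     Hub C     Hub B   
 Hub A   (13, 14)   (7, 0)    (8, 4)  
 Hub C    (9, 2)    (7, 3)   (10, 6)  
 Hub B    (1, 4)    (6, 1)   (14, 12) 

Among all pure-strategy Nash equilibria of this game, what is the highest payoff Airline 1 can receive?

Both Hub A is a pure NE (Airline 1: 13 ≥ 9; Airline 2: 14 ≥ 4). Airline 1 gets 13.
Both Hub B is a pure NE (Airline 1: 14 ≥ 10; Airline 2: 12 ≥ 4). Airline 1 gets 14.
Every other cell has a profitable deviation for at least one player. Highest of {13, 14} is 14.

14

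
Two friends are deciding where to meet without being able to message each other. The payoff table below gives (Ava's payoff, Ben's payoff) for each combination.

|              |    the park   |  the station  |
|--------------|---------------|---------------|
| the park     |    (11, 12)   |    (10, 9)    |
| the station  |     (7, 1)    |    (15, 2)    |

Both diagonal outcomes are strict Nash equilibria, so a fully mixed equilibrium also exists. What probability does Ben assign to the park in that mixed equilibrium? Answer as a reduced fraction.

5/9

Ben's mix q on the park must make Ava indifferent between the park and the station.
Ava's payoff from the park: 11q + 10(1−q). From the station: 7q + 15(1−q).
Set equal: 4q = 5(1−q) → q = 5/9.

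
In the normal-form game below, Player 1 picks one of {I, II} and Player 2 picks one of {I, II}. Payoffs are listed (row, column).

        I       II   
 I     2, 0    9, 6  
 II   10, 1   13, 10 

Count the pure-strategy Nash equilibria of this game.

1

Both II: Player 1 gets 13 (best alternative 9); Player 2 gets 10 (best alternative 1). Neither deviates — NE.
Both I is not a NE: Player 1 would switch to II (10 > 2).
No other cell survives both best-response checks, so there is 1 pure NE.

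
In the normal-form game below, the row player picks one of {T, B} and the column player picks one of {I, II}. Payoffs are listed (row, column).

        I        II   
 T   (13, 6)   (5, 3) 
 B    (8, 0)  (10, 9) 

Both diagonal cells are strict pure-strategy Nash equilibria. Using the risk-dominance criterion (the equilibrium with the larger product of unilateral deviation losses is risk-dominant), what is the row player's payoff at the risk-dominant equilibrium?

At (T, I): the row player loses 13 − 8 = 5 by deviating; the column player loses 6 − 3 = 3. Product = 5·3 = 15.
At (B, II): the row player loses 10 − 5 = 5 by deviating; the column player loses 9 − 0 = 9. Product = 5·9 = 45.
45 > 15, so (B, II) is risk-dominant. The row player's payoff there is 10.

10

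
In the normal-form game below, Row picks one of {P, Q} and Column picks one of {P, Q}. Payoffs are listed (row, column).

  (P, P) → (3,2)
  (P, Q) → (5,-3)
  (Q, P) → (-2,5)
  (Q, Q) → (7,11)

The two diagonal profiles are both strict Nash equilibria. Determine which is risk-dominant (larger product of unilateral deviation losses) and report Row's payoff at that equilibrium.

At both P: Row loses 3 − (-2) = 5 by deviating; Column loses 2 − (-3) = 5. Product = 5·5 = 25.
At both Q: Row loses 7 − 5 = 2 by deviating; Column loses 11 − 5 = 6. Product = 2·6 = 12.
25 > 12, so both P is risk-dominant. Row's payoff there is 3.

3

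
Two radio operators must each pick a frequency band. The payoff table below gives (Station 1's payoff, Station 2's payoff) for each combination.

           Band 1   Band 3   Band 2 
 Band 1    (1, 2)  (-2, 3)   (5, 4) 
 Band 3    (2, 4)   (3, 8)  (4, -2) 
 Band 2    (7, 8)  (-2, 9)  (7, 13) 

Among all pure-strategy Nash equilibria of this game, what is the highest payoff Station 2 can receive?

13

Both Band 3 is a pure NE (Station 1: 3 ≥ -2; Station 2: 8 ≥ 4). Station 2 gets 8.
Both Band 2 is a pure NE (Station 1: 7 ≥ 5; Station 2: 13 ≥ 9). Station 2 gets 13.
Every other cell has a profitable deviation for at least one player. Highest of {8, 13} is 13.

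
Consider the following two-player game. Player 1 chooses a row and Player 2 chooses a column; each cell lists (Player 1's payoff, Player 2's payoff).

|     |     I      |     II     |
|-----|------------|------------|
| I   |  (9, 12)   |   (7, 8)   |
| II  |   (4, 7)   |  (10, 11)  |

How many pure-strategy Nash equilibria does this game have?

2

Both I: Player 1 gets 9 (best alternative 4); Player 2 gets 12 (best alternative 8). Neither deviates — NE.
Both II: Player 1 gets 10 (best alternative 7); Player 2 gets 11 (best alternative 7). Neither deviates — NE.
(II, I) is not a NE: Player 1 would switch to I (9 > 4).
No other cell survives both best-response checks, so there are 2 pure NE.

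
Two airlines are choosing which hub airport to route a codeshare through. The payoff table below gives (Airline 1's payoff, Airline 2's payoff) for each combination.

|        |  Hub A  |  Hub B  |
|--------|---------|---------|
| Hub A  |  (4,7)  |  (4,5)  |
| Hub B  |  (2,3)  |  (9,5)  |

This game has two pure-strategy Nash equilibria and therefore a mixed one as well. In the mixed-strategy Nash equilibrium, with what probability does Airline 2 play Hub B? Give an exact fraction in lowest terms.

2/7

Airline 2's mix q on Hub A must make Airline 1 indifferent between Hub A and Hub B.
Airline 1's payoff from Hub A: 4q + 4(1−q). From Hub B: 2q + 9(1−q).
Set equal: 2q = 5(1−q) → q = 5/7.
Probability on Hub B is 1 − 5/7 = 2/7.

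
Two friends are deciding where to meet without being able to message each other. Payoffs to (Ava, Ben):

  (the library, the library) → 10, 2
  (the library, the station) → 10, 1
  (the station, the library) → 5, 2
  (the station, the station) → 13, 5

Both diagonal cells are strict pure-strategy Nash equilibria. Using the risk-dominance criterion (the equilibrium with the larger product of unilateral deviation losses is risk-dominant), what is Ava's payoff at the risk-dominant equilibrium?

At both the library: Ava loses 10 − 5 = 5 by deviating; Ben loses 2 − 1 = 1. Product = 5·1 = 5.
At both the station: Ava loses 13 − 10 = 3 by deviating; Ben loses 5 − 2 = 3. Product = 3·3 = 9.
9 > 5, so both the station is risk-dominant. Ava's payoff there is 13.

13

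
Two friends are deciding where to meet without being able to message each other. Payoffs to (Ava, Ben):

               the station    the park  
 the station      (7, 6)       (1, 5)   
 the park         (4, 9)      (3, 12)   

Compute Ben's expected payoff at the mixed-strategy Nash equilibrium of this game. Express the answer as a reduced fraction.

27/4

Ava mixes with probability p on the station, chosen so Ben is indifferent: 6p + 9(1−p) = 5p + 12(1−p) gives p = 3/4.
Ben's expected payoff is 6·3/4 + 9·1/4 = 27/4.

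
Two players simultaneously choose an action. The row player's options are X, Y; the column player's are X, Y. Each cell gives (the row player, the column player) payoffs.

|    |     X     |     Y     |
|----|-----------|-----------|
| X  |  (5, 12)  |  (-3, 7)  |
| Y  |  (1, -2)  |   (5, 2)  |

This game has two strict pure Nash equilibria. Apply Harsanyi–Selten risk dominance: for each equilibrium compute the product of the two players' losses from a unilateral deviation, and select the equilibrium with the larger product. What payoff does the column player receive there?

At both X: the row player loses 5 − 1 = 4 by deviating; the column player loses 12 − 7 = 5. Product = 4·5 = 20.
At both Y: the row player loses 5 − (-3) = 8 by deviating; the column player loses 2 − (-2) = 4. Product = 8·4 = 32.
32 > 20, so both Y is risk-dominant. The column player's payoff there is 2.

2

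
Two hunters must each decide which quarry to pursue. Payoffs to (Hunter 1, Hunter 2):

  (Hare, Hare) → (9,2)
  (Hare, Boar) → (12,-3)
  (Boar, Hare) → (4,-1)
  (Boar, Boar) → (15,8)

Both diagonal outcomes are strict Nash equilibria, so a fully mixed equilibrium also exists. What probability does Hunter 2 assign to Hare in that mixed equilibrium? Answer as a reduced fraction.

3/8

Hunter 2's mix q on Hare must make Hunter 1 indifferent between Hare and Boar.
Hunter 1's payoff from Hare: 9q + 12(1−q). From Boar: 4q + 15(1−q).
Set equal: 5q = 3(1−q) → q = 3/8.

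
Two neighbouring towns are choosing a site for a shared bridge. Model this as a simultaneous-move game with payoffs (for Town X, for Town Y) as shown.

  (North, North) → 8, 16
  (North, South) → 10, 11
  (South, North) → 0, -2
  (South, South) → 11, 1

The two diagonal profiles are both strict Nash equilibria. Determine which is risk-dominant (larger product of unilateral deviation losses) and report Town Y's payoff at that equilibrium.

16

At both North: Town X loses 8 − 0 = 8 by deviating; Town Y loses 16 − 11 = 5. Product = 8·5 = 40.
At both South: Town X loses 11 − 10 = 1 by deviating; Town Y loses 1 − (-2) = 3. Product = 1·3 = 3.
40 > 3, so both North is risk-dominant. Town Y's payoff there is 16.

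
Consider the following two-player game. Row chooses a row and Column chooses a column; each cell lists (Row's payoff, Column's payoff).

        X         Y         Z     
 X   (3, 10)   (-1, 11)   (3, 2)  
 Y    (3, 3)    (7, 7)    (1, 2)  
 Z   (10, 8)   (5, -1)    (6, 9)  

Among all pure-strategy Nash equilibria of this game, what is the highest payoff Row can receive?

Both Y is a pure NE (Row: 7 ≥ 5; Column: 7 ≥ 3). Row gets 7.
Both Z is a pure NE (Row: 6 ≥ 3; Column: 9 ≥ 8). Row gets 6.
Every other cell has a profitable deviation for at least one player. Highest of {7, 6} is 7.

7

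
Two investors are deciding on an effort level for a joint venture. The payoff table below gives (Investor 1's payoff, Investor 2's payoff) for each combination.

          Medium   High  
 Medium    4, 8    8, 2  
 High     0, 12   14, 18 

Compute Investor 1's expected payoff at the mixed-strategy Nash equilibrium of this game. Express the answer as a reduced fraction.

28/5

Investor 2 mixes with probability q on Medium, chosen so Investor 1 is indifferent: 4q + 8(1−q) = 0q + 14(1−q) gives q = 3/5.
Investor 1's expected payoff (from either row, since indifferent) is 4·3/5 + 8·2/5 = 28/5.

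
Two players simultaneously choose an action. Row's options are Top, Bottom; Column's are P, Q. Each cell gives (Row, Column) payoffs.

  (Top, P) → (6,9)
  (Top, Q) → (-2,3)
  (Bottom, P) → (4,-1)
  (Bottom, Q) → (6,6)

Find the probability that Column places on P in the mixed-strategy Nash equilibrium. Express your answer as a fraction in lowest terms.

Column's mix q on P must make Row indifferent between Top and Bottom.
Row's payoff from Top: 6q + (-2)(1−q). From Bottom: 4q + 6(1−q).
Set equal: 2q = 8(1−q) → q = 8/10 = 4/5.

4/5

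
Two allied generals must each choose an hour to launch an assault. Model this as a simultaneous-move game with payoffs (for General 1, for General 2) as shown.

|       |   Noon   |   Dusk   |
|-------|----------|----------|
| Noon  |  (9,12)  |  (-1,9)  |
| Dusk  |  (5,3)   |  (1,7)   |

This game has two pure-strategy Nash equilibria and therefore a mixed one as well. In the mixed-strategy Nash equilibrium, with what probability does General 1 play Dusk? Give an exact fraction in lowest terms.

3/7

General 1's mix p on Noon must make General 2 indifferent between Noon and Dusk.
General 2's payoff from Noon: 12p + 3(1−p). From Dusk: 9p + 7(1−p).
Set equal: 3p = 4(1−p) → p = 4/7.
Probability on Dusk is 1 − 4/7 = 3/7.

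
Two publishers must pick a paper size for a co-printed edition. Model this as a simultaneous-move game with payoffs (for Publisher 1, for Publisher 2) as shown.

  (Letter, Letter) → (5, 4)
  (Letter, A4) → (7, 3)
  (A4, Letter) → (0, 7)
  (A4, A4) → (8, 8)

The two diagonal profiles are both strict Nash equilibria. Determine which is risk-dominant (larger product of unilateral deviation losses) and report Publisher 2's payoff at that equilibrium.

4

At both Letter: Publisher 1 loses 5 − 0 = 5 by deviating; Publisher 2 loses 4 − 3 = 1. Product = 5·1 = 5.
At both A4: Publisher 1 loses 8 − 7 = 1 by deviating; Publisher 2 loses 8 − 7 = 1. Product = 1·1 = 1.
5 > 1, so both Letter is risk-dominant. Publisher 2's payoff there is 4.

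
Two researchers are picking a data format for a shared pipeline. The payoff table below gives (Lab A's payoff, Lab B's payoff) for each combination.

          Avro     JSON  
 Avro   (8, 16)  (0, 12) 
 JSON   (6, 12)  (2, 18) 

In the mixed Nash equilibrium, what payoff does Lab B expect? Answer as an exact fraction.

72/5

Lab A mixes with probability p on Avro, chosen so Lab B is indifferent: 16p + 12(1−p) = 12p + 18(1−p) gives p = 3/5.
Lab B's expected payoff is 16·3/5 + 12·2/5 = 72/5.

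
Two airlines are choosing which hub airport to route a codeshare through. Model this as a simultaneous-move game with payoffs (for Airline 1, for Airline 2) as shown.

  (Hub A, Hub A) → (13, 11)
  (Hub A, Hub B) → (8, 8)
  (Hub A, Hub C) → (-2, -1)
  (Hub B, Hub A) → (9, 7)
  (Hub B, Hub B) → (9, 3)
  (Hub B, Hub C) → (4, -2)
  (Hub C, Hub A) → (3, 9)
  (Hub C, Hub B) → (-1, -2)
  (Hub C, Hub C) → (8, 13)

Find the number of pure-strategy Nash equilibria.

2

Both Hub A: Airline 1 gets 13 (best alternative 9); Airline 2 gets 11 (best alternative 8). Neither deviates — NE.
Both Hub C: Airline 1 gets 8 (best alternative 4); Airline 2 gets 13 (best alternative 9). Neither deviates — NE.
Both Hub B is not a NE: Airline 2 would switch to Hub A (7 > 3).
No other cell survives both best-response checks, so there are 2 pure NE.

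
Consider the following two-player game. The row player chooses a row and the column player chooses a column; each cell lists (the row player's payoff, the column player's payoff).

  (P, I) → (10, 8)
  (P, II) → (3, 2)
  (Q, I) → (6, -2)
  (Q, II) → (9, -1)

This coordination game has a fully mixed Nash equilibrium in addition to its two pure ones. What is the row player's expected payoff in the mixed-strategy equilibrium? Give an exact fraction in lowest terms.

36/5

The column player mixes with probability q on I, chosen so the row player is indifferent: 10q + 3(1−q) = 6q + 9(1−q) gives q = 3/5.
The row player's expected payoff (from either row, since indifferent) is 10·3/5 + 3·2/5 = 36/5.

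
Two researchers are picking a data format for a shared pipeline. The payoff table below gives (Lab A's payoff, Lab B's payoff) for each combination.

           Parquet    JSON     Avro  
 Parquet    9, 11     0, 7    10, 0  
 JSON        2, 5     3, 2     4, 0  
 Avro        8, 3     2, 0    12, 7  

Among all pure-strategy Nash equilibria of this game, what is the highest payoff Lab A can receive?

12

Both Parquet is a pure NE (Lab A: 9 ≥ 8; Lab B: 11 ≥ 7). Lab A gets 9.
Both Avro is a pure NE (Lab A: 12 ≥ 10; Lab B: 7 ≥ 3). Lab A gets 12.
Every other cell has a profitable deviation for at least one player. Highest of {9, 12} is 12.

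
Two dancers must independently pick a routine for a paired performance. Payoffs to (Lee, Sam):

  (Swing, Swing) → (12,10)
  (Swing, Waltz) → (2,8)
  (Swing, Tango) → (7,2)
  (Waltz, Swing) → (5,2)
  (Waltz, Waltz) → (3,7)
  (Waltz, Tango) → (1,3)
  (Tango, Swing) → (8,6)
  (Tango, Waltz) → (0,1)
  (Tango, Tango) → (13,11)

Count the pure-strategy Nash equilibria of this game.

3

Both Swing: Lee gets 12 (best alternative 8); Sam gets 10 (best alternative 8). Neither deviates — NE.
Both Waltz: Lee gets 3 (best alternative 2); Sam gets 7 (best alternative 3). Neither deviates — NE.
Both Tango: Lee gets 13 (best alternative 7); Sam gets 11 (best alternative 6). Neither deviates — NE.
(Waltz, Swing) is not a NE: Lee would switch to Swing (12 > 5).
No other cell survives both best-response checks, so there are 3 pure NE.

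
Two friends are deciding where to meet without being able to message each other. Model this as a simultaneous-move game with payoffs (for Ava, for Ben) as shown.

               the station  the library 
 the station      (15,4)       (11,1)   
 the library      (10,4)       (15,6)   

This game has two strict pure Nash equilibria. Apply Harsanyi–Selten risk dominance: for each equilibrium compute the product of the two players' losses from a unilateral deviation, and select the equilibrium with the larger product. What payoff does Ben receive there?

4

At both the station: Ava loses 15 − 10 = 5 by deviating; Ben loses 4 − 1 = 3. Product = 5·3 = 15.
At both the library: Ava loses 15 − 11 = 4 by deviating; Ben loses 6 − 4 = 2. Product = 4·2 = 8.
15 > 8, so both the station is risk-dominant. Ben's payoff there is 4.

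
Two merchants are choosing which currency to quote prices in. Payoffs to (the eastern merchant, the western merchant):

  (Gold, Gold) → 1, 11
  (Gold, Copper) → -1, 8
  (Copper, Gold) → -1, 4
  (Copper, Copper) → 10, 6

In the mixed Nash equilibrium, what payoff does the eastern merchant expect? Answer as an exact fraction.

9/13

The western merchant mixes with probability q on Gold, chosen so the eastern merchant is indifferent: 1q + (-1)(1−q) = (-1)q + 10(1−q) gives q = 11/13.
The eastern merchant's expected payoff (from either row, since indifferent) is 1·11/13 + (-1)·2/13 = 9/13.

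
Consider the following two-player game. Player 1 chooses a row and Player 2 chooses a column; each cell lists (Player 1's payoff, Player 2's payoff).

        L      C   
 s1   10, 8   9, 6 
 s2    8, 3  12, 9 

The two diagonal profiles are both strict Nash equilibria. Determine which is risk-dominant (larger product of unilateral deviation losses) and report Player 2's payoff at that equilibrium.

9

At (s1, L): Player 1 loses 10 − 8 = 2 by deviating; Player 2 loses 8 − 6 = 2. Product = 2·2 = 4.
At (s2, C): Player 1 loses 12 − 9 = 3 by deviating; Player 2 loses 9 − 3 = 6. Product = 3·6 = 18.
18 > 4, so (s2, C) is risk-dominant. Player 2's payoff there is 9.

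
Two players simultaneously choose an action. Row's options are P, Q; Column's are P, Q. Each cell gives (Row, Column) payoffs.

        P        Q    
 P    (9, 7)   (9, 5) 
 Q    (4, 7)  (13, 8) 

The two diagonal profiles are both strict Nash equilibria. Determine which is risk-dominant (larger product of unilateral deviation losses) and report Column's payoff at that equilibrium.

At both P: Row loses 9 − 4 = 5 by deviating; Column loses 7 − 5 = 2. Product = 5·2 = 10.
At both Q: Row loses 13 − 9 = 4 by deviating; Column loses 8 − 7 = 1. Product = 4·1 = 4.
10 > 4, so both P is risk-dominant. Column's payoff there is 7.

7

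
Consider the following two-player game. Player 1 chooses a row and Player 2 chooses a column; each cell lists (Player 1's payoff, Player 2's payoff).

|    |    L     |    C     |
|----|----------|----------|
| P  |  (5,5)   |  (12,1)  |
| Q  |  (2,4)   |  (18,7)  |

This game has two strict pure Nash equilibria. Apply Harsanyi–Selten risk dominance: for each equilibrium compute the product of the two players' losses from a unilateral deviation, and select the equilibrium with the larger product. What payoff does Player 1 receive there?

18

At (P, L): Player 1 loses 5 − 2 = 3 by deviating; Player 2 loses 5 − 1 = 4. Product = 3·4 = 12.
At (Q, C): Player 1 loses 18 − 12 = 6 by deviating; Player 2 loses 7 − 4 = 3. Product = 6·3 = 18.
18 > 12, so (Q, C) is risk-dominant. Player 1's payoff there is 18.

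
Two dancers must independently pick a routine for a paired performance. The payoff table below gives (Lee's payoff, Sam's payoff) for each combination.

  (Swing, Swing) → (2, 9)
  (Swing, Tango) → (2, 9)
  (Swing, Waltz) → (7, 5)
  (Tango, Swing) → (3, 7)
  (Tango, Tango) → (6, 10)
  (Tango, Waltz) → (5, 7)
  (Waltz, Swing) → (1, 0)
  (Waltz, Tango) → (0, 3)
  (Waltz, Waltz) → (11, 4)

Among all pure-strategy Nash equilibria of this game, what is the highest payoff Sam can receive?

10

Both Tango is a pure NE (Lee: 6 ≥ 2; Sam: 10 ≥ 7). Sam gets 10.
Both Waltz is a pure NE (Lee: 11 ≥ 7; Sam: 4 ≥ 3). Sam gets 4.
Every other cell has a profitable deviation for at least one player. Highest of {10, 4} is 10.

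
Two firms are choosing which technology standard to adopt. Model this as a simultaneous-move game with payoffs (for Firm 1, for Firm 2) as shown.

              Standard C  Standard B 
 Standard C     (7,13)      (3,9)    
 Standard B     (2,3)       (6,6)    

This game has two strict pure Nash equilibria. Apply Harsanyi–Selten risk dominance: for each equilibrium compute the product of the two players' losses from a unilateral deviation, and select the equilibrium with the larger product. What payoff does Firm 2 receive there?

At both Standard C: Firm 1 loses 7 − 2 = 5 by deviating; Firm 2 loses 13 − 9 = 4. Product = 5·4 = 20.
At both Standard B: Firm 1 loses 6 − 3 = 3 by deviating; Firm 2 loses 6 − 3 = 3. Product = 3·3 = 9.
20 > 9, so both Standard C is risk-dominant. Firm 2's payoff there is 13.

13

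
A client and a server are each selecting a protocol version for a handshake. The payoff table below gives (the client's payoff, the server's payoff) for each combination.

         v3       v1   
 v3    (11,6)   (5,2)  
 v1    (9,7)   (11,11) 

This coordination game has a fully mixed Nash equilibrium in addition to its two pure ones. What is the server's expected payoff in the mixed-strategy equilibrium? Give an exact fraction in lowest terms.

13/2

The client mixes with probability p on v3, chosen so the server is indifferent: 6p + 7(1−p) = 2p + 11(1−p) gives p = 1/2.
The server's expected payoff is 6·1/2 + 7·1/2 = 13/2.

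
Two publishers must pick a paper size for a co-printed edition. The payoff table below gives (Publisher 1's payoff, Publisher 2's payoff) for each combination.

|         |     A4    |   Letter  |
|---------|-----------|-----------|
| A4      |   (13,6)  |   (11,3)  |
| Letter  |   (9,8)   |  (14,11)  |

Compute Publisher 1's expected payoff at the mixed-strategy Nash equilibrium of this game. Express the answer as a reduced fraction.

Publisher 2 mixes with probability q on A4, chosen so Publisher 1 is indifferent: 13q + 11(1−q) = 9q + 14(1−q) gives q = 3/7.
Publisher 1's expected payoff (from either row, since indifferent) is 13·3/7 + 11·4/7 = 83/7.

83/7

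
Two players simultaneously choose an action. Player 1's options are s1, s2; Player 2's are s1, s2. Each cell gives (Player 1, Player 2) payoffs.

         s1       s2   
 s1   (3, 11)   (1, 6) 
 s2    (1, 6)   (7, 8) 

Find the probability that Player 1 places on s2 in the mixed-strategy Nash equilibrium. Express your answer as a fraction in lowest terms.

5/7

Player 1's mix p on s1 must make Player 2 indifferent between s1 and s2.
Player 2's payoff from s1: 11p + 6(1−p). From s2: 6p + 8(1−p).
Set equal: 5p = 2(1−p) → p = 2/7.
Probability on s2 is 1 − 2/7 = 5/7.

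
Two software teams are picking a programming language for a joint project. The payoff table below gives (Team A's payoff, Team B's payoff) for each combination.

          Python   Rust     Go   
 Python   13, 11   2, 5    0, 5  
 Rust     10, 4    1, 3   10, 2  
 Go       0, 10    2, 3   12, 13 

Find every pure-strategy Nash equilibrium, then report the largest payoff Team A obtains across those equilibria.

Both Python is a pure NE (Team A: 13 ≥ 10; Team B: 11 ≥ 5). Team A gets 13.
Both Go is a pure NE (Team A: 12 ≥ 10; Team B: 13 ≥ 10). Team A gets 12.
Every other cell has a profitable deviation for at least one player. Highest of {13, 12} is 13.

13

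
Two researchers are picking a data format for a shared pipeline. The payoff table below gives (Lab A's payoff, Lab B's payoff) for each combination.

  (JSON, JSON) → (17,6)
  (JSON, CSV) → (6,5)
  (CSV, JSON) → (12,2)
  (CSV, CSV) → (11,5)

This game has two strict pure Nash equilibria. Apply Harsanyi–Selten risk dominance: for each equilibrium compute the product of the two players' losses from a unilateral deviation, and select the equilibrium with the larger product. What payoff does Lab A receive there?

11

At both JSON: Lab A loses 17 − 12 = 5 by deviating; Lab B loses 6 − 5 = 1. Product = 5·1 = 5.
At both CSV: Lab A loses 11 − 6 = 5 by deviating; Lab B loses 5 − 2 = 3. Product = 5·3 = 15.
15 > 5, so both CSV is risk-dominant. Lab A's payoff there is 11.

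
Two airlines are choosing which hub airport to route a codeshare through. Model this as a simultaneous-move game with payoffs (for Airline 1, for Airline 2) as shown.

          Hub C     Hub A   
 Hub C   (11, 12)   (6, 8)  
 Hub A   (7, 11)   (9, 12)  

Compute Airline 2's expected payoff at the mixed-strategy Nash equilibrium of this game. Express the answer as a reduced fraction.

56/5

Airline 1 mixes with probability p on Hub C, chosen so Airline 2 is indifferent: 12p + 11(1−p) = 8p + 12(1−p) gives p = 1/5.
Airline 2's expected payoff is 12·1/5 + 11·4/5 = 56/5.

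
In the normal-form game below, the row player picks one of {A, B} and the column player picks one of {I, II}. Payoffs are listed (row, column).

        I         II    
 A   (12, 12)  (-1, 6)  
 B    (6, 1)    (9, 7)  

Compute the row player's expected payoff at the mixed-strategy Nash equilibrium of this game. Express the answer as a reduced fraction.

The column player mixes with probability q on I, chosen so the row player is indifferent: 12q + (-1)(1−q) = 6q + 9(1−q) gives q = 5/8.
The row player's expected payoff (from either row, since indifferent) is 12·5/8 + (-1)·3/8 = 57/8.

57/8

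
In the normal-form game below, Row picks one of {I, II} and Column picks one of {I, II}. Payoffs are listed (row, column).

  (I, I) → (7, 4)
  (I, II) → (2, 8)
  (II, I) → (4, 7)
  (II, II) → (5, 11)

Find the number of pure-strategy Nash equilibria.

Both II: Row gets 5 (best alternative 2); Column gets 11 (best alternative 7). Neither deviates — NE.
Both I is not a NE: Column would switch to II (8 > 4).
No other cell survives both best-response checks, so there is 1 pure NE.

1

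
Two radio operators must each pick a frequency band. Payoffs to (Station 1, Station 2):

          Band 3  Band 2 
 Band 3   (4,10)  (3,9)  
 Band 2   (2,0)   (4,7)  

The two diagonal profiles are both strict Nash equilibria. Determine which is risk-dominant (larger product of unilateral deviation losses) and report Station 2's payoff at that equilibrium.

7

At both Band 3: Station 1 loses 4 − 2 = 2 by deviating; Station 2 loses 10 − 9 = 1. Product = 2·1 = 2.
At both Band 2: Station 1 loses 4 − 3 = 1 by deviating; Station 2 loses 7 − 0 = 7. Product = 1·7 = 7.
7 > 2, so both Band 2 is risk-dominant. Station 2's payoff there is 7.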